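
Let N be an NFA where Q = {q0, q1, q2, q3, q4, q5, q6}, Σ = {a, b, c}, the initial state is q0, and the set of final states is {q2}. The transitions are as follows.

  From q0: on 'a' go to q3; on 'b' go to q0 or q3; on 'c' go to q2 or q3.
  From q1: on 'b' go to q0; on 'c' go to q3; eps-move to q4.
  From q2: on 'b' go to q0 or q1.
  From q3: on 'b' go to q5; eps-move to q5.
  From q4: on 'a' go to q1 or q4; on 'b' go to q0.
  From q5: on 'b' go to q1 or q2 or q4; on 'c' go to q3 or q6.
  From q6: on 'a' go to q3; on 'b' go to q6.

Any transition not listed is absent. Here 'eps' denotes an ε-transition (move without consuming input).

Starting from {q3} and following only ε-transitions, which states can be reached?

{q3, q5}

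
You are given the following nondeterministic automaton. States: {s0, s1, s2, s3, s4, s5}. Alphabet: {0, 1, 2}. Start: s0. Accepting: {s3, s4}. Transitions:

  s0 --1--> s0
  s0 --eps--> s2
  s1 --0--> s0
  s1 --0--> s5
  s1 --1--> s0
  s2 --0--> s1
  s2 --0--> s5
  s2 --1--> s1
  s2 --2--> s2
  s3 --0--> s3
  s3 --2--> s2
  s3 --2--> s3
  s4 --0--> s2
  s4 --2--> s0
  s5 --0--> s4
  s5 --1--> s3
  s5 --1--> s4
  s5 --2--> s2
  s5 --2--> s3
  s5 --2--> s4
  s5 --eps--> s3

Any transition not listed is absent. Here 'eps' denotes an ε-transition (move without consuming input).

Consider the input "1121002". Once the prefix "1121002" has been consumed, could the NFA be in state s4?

Start: ε-closure({s0}) = {s0, s2}.
Read '1': s0→{s0}, s2→{s1}; union {s0, s1}; ε-closure = {s0, s1, s2}.
Read '1': s0→{s0}, s1→{s0}, s2→{s1}; union {s0, s1}; ε-closure = {s0, s1, s2}.
Read '2': s0→∅, s1→∅, s2→{s2}; now {s2}.
Read '1': s2→{s1}; now {s1}.
Read '0': s1→{s0, s5}; union {s0, s5}; ε-closure = {s0, s2, s3, s5}.
Read '0': s0→∅, s2→{s1, s5}, s3→{s3}, s5→{s4}; now {s1, s3, s4, s5}.
Read '2': s1→∅, s3→{s2, s3}, s4→{s0}, s5→{s2, s3, s4}; now {s0, s2, s3, s4}.
State s4 is in {s0, s2, s3, s4}.

Yes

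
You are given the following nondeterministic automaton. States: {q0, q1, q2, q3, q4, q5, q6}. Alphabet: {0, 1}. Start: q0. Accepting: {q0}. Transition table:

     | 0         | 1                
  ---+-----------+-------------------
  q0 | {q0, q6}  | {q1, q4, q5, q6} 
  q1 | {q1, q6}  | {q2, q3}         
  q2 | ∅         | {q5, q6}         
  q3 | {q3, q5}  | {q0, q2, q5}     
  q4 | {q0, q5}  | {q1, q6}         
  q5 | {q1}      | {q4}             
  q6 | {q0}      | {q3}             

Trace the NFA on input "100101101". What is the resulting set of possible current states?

Start in {q0}.
Read '1': q0→{q1, q4, q5, q6}; now {q1, q4, q5, q6}.
Read '0': q1→{q1, q6}, q4→{q0, q5}, q5→{q1}, q6→{q0}; now {q0, q1, q5, q6}.
Read '0': q0→{q0, q6}, q1→{q1, q6}, q5→{q1}, q6→{q0}; now {q0, q1, q6}.
Read '1': q0→{q1, q4, q5, q6}, q1→{q2, q3}, q6→{q3}; now {q1, q2, q3, q4, q5, q6}.
Read '0': q1→{q1, q6}, q2→∅, q3→{q3, q5}, q4→{q0, q5}, q5→{q1}, q6→{q0}; now {q0, q1, q3, q5, q6}.
Read '1': q0→{q1, q4, q5, q6}, q1→{q2, q3}, q3→{q0, q2, q5}, q5→{q4}, q6→{q3}; now {q0, q1, q2, q3, q4, q5, q6}.
Read '1': q0→{q1, q4, q5, q6}, q1→{q2, q3}, q2→{q5, q6}, q3→{q0, q2, q5}, q4→{q1, q6}, q5→{q4}, q6→{q3}; now {q0, q1, q2, q3, q4, q5, q6}.
Read '0': q0→{q0, q6}, q1→{q1, q6}, q2→∅, q3→{q3, q5}, q4→{q0, q5}, q5→{q1}, q6→{q0}; now {q0, q1, q3, q5, q6}.
Read '1': q0→{q1, q4, q5, q6}, q1→{q2, q3}, q3→{q0, q2, q5}, q5→{q4}, q6→{q3}; now {q0, q1, q2, q3, q4, q5, q6}.

{q0, q1, q2, q3, q4, q5, q6}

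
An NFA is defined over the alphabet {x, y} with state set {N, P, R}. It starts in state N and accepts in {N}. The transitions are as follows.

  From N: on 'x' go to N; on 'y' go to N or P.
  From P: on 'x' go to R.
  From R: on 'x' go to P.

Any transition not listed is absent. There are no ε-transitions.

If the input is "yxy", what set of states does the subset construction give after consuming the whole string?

{N, P}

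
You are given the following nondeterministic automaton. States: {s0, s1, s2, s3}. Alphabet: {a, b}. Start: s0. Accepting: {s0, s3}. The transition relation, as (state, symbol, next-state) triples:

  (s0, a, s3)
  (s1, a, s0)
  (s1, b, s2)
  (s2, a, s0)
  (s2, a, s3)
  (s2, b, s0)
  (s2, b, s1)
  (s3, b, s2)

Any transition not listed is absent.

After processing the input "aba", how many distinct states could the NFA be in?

2

Start in {s0}.
Read 'a': {s0} → {s3}.
Read 'b': {s3} → {s2}.
Read 'a': {s2} → {s0, s3}.
That set has 2 states.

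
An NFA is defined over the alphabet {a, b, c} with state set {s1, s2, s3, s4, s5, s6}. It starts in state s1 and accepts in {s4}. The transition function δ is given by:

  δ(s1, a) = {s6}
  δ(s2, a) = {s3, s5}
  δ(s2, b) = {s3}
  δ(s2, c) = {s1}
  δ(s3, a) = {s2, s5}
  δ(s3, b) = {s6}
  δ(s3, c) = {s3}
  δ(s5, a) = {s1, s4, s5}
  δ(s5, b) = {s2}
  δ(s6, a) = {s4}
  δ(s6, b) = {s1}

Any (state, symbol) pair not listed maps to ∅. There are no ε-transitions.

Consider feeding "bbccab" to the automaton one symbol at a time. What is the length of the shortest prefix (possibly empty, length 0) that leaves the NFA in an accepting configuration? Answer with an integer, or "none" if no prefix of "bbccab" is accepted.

none

Start in {s1}.
Read 'b': s1→∅; now ∅.
The set is empty and remains empty for the remaining 5 symbols.
No reachable set along the way intersects F.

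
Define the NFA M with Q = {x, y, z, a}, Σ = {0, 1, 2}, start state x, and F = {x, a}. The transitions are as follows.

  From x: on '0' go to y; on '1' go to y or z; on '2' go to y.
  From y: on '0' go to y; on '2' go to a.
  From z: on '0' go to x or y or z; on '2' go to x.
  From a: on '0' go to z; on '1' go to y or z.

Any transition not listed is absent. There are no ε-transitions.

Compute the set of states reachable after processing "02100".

{x, y, z}

Start in {x}.
Read '0': {x} → {y}.
Read '2': {y} → {a}.
Read '1': {a} → {y, z}.
Read '0': {y, z} → {x, y, z}.
Read '0': {x, y, z} → {x, y, z}.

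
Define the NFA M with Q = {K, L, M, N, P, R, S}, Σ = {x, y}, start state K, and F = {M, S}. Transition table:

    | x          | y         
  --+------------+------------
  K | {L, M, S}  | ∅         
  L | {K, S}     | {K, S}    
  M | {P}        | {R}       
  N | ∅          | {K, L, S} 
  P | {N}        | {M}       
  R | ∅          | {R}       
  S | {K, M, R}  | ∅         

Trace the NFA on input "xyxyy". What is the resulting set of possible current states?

Start in {K}.
Read 'x': K→{L, M, S}; now {L, M, S}.
Read 'y': L→{K, S}, M→{R}, S→∅; now {K, R, S}.
Read 'x': K→{L, M, S}, R→∅, S→{K, M, R}; now {K, L, M, R, S}.
Read 'y': K→∅, L→{K, S}, M→{R}, R→{R}, S→∅; now {K, R, S}.
Read 'y': K→∅, R→{R}, S→∅; now {R}.

{R}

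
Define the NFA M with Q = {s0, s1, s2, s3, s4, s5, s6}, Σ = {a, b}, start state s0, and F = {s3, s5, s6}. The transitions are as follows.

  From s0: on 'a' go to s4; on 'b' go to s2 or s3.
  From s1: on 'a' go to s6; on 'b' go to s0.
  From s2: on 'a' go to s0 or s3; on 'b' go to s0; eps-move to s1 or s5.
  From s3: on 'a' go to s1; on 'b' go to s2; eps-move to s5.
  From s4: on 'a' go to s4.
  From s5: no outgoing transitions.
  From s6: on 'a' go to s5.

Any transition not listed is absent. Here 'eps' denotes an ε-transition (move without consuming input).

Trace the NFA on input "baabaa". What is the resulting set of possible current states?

Start in {s0}.
Read 'b': {s0} → {s1, s2, s3, s5}.
Read 'a': {s1, s2, s3, s5} → {s0, s1, s3, s5, s6}.
Read 'a': {s0, s1, s3, s5, s6} → {s1, s4, s5, s6}.
Read 'b': {s1, s4, s5, s6} → {s0}.
Read 'a': {s0} → {s4}.
Read 'a': {s4} → {s4}.

{s4}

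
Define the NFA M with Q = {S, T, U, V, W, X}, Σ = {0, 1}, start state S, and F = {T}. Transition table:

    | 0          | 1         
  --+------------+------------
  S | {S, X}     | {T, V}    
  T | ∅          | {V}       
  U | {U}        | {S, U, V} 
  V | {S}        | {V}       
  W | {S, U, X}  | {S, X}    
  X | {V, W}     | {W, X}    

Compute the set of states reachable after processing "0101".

{S, T, U, V, W, X}

Start in {S}.
Read '0': S→{S, X}; now {S, X}.
Read '1': S→{T, V}, X→{W, X}; now {T, V, W, X}.
Read '0': T→∅, V→{S}, W→{S, U, X}, X→{V, W}; now {S, U, V, W, X}.
Read '1': S→{T, V}, U→{S, U, V}, V→{V}, W→{S, X}, X→{W, X}; now {S, T, U, V, W, X}.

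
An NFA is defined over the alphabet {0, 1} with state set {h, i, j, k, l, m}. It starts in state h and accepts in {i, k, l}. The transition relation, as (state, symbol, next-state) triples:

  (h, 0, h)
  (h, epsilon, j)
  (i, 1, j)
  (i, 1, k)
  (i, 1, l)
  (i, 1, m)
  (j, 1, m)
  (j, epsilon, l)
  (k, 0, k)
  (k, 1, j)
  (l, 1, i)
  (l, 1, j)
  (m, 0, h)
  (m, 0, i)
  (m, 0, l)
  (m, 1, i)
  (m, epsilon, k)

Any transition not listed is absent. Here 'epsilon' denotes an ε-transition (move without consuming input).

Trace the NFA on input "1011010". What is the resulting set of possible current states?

Start: ε-closure({h}) = {h, j, l}.
Read '1': h→∅, j→{m}, l→{i, j}; union {i, j, m}; ε-closure = {i, j, k, l, m}.
Read '0': i→∅, j→∅, k→{k}, l→∅, m→{h, i, l}; union {h, i, k, l}; ε-closure = {h, i, j, k, l}.
Read '1': h→∅, i→{j, k, l, m}, j→{m}, k→{j}, l→{i, j}; now {i, j, k, l, m}.
Read '1': i→{j, k, l, m}, j→{m}, k→{j}, l→{i, j}, m→{i}; now {i, j, k, l, m}.
Read '0': i→∅, j→∅, k→{k}, l→∅, m→{h, i, l}; union {h, i, k, l}; ε-closure = {h, i, j, k, l}.
Read '1': h→∅, i→{j, k, l, m}, j→{m}, k→{j}, l→{i, j}; now {i, j, k, l, m}.
Read '0': i→∅, j→∅, k→{k}, l→∅, m→{h, i, l}; union {h, i, k, l}; ε-closure = {h, i, j, k, l}.

{h, i, j, k, l}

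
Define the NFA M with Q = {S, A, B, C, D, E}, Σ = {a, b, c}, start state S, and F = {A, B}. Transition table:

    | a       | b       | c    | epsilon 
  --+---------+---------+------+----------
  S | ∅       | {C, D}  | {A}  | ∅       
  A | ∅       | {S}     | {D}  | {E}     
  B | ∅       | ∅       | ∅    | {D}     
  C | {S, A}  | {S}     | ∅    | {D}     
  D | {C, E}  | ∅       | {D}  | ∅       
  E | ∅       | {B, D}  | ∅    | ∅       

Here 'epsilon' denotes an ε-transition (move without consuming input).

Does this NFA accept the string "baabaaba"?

Start in {S}.
Read 'b': {S} → {C, D}.
Read 'a': {C, D} → {S, A, C, D, E}.
Read 'a': {S, A, C, D, E} → {S, A, C, D, E}.
Read 'b': {S, A, C, D, E} → {S, B, C, D}.
Read 'a': {S, B, C, D} → {S, A, C, D, E}.
Read 'a': {S, A, C, D, E} → {S, A, C, D, E}.
Read 'b': {S, A, C, D, E} → {S, B, C, D}.
Read 'a': {S, B, C, D} → {S, A, C, D, E}.
The final set {S, A, C, D, E} contains the accepting state A.

Yes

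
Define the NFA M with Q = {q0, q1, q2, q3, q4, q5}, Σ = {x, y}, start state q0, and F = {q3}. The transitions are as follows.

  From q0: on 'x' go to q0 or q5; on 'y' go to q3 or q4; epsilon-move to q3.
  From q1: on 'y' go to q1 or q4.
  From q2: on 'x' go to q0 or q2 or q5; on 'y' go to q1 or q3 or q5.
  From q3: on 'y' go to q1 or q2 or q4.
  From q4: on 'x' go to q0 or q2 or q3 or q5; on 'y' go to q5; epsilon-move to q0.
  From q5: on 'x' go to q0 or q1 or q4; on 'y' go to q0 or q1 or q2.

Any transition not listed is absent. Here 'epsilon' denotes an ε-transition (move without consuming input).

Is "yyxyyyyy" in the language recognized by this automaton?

Yes

Start: ε-closure({q0}) = {q0, q3}.
Read 'y': {q0, q3} → {q0, q1, q2, q3, q4}.
Read 'y': {q0, q1, q2, q3, q4} → {q0, q1, q2, q3, q4, q5}.
Read 'x': {q0, q1, q2, q3, q4, q5} → {q0, q1, q2, q3, q4, q5}.
Read 'y': {q0, q1, q2, q3, q4, q5} → {q0, q1, q2, q3, q4, q5}.
Read 'y': {q0, q1, q2, q3, q4, q5} → {q0, q1, q2, q3, q4, q5}.
Read 'y': {q0, q1, q2, q3, q4, q5} → {q0, q1, q2, q3, q4, q5}.
Read 'y': {q0, q1, q2, q3, q4, q5} → {q0, q1, q2, q3, q4, q5}.
Read 'y': {q0, q1, q2, q3, q4, q5} → {q0, q1, q2, q3, q4, q5}.
The final set {q0, q1, q2, q3, q4, q5} contains the accepting state q3.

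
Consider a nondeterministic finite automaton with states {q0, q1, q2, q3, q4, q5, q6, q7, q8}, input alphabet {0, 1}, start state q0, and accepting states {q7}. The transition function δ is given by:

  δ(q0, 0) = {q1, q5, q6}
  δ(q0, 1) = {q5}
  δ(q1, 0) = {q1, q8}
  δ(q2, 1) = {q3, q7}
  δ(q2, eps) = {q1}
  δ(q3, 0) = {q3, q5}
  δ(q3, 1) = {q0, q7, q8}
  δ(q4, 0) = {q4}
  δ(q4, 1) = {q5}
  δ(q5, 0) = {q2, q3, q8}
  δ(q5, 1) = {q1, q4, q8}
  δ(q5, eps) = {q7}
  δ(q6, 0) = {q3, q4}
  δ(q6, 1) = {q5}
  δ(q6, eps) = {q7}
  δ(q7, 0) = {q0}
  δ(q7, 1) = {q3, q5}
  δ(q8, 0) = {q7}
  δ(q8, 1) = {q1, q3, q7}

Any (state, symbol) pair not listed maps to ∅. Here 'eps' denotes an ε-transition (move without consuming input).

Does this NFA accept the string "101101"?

Start in {q0}.
Read '1': {q0} → {q5, q7}.
Read '0': {q5, q7} → {q0, q1, q2, q3, q8}.
Read '1': {q0, q1, q2, q3, q8} → {q0, q1, q3, q5, q7, q8}.
Read '1': {q0, q1, q3, q5, q7, q8} → {q0, q1, q3, q4, q5, q7, q8}.
Read '0': {q0, q1, q3, q4, q5, q7, q8} → {q0, q1, q2, q3, q4, q5, q6, q7, q8}.
Read '1': {q0, q1, q2, q3, q4, q5, q6, q7, q8} → {q0, q1, q3, q4, q5, q7, q8}.
The final set {q0, q1, q3, q4, q5, q7, q8} contains the accepting state q7.

Yes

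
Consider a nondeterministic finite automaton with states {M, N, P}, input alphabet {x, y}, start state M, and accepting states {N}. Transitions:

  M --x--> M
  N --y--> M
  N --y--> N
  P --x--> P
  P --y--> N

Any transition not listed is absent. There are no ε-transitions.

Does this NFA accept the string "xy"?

No

Start in {M}.
Read 'x': M→{M}; now {M}.
Read 'y': M→∅; now ∅.
The final set ∅ contains no accepting state.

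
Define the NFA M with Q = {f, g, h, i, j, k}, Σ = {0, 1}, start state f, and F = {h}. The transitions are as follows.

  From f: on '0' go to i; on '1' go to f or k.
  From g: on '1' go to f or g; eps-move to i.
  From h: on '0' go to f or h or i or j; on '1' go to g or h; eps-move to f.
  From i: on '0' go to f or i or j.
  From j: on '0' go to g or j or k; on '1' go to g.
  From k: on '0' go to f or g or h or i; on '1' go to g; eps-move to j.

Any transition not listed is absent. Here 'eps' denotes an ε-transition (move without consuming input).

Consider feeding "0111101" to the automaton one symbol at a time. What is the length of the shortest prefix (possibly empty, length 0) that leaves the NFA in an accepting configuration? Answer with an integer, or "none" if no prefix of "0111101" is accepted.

none

Start in {f}.
Read '0': f→{i}; now {i}.
Read '1': i→∅; now ∅.
The set is empty and remains empty for the remaining 5 symbols.
No reachable set along the way intersects F.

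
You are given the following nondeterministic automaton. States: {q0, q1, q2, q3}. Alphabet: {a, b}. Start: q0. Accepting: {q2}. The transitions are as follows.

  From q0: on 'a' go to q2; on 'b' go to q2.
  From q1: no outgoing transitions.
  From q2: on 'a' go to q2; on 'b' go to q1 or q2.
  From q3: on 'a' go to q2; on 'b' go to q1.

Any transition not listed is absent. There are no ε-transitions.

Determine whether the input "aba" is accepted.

Yes

Start in {q0}.
Read 'a': {q0} → {q2}.
Read 'b': {q2} → {q1, q2}.
Read 'a': {q1, q2} → {q2}.
The final set {q2} contains the accepting state q2.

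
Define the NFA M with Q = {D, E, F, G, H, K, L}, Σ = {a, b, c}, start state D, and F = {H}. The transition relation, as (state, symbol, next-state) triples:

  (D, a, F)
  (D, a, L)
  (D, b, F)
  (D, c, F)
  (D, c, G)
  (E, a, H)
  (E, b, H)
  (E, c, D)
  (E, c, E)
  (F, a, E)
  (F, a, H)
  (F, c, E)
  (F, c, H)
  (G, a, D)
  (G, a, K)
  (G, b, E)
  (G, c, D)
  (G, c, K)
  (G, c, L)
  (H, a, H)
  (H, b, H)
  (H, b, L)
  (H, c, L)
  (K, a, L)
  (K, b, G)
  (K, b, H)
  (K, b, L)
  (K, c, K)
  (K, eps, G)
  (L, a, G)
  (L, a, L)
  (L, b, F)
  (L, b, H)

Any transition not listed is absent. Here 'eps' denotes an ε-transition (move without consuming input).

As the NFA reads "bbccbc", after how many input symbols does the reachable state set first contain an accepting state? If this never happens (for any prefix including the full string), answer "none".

none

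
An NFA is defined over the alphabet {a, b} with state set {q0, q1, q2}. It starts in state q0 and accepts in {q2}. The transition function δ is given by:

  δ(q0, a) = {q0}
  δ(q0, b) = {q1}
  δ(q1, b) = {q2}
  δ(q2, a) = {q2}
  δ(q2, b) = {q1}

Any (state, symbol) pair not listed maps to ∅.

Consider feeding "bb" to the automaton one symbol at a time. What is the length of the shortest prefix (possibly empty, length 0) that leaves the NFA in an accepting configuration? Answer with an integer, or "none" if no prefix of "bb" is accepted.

2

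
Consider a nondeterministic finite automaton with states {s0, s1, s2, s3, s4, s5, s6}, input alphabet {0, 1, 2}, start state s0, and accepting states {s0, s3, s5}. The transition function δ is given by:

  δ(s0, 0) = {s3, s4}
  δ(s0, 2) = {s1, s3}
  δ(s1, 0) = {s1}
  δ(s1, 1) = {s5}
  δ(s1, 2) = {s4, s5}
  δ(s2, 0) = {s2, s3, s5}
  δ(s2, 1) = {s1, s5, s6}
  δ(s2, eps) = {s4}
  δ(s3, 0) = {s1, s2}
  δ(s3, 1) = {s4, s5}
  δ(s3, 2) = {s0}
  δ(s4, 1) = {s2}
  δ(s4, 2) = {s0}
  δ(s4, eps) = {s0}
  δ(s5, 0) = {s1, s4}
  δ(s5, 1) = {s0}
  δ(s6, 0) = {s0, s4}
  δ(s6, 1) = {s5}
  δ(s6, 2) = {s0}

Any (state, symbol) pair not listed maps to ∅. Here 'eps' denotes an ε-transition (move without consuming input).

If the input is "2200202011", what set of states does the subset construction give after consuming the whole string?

{s0, s1, s2, s4, s5, s6}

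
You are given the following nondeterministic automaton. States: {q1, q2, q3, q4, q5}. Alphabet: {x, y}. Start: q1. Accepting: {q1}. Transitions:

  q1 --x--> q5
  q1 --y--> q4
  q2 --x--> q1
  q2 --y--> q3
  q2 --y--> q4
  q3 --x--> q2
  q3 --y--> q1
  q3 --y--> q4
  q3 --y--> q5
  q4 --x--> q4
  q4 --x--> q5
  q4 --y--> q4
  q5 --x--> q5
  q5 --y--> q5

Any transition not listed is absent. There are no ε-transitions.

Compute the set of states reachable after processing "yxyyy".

Start in {q1}.
Read 'y': {q1} → {q4}.
Read 'x': {q4} → {q4, q5}.
Read 'y': {q4, q5} → {q4, q5}.
Read 'y': {q4, q5} → {q4, q5}.
Read 'y': {q4, q5} → {q4, q5}.

{q4, q5}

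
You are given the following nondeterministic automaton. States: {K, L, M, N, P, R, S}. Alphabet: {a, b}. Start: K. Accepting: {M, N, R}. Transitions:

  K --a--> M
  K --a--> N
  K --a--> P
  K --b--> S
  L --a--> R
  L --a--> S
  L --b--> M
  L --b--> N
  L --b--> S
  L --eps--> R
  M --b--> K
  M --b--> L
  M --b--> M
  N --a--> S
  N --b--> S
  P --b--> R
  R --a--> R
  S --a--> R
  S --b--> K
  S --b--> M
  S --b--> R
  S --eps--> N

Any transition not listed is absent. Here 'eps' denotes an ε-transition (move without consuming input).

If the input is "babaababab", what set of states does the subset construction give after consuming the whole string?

{K, L, M, N, R, S}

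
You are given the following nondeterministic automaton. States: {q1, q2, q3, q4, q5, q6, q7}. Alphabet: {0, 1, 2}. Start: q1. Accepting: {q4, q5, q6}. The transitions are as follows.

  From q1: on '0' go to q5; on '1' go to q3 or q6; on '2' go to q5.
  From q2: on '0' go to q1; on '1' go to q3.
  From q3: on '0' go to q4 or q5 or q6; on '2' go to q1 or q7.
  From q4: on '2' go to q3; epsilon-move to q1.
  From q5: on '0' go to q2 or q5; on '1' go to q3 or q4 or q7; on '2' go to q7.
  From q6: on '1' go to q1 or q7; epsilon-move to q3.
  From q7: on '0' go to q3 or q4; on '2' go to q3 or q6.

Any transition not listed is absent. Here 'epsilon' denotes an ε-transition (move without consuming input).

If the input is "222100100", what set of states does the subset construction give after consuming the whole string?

Start in {q1}.
Read '2': q1→{q5}; now {q5}.
Read '2': q5→{q7}; now {q7}.
Read '2': q7→{q3, q6}; now {q3, q6}.
Read '1': q3→∅, q6→{q1, q7}; now {q1, q7}.
Read '0': q1→{q5}, q7→{q3, q4}; union {q3, q4, q5}; ε-closure = {q1, q3, q4, q5}.
Read '0': q1→{q5}, q3→{q4, q5, q6}, q4→∅, q5→{q2, q5}; union {q2, q4, q5, q6}; ε-closure = {q1, q2, q3, q4, q5, q6}.
Read '1': q1→{q3, q6}, q2→{q3}, q3→∅, q4→∅, q5→{q3, q4, q7}, q6→{q1, q7}; now {q1, q3, q4, q6, q7}.
Read '0': q1→{q5}, q3→{q4, q5, q6}, q4→∅, q6→∅, q7→{q3, q4}; union {q3, q4, q5, q6}; ε-closure = {q1, q3, q4, q5, q6}.
Read '0': q1→{q5}, q3→{q4, q5, q6}, q4→∅, q5→{q2, q5}, q6→∅; union {q2, q4, q5, q6}; ε-closure = {q1, q2, q3, q4, q5, q6}.

{q1, q2, q3, q4, q5, q6}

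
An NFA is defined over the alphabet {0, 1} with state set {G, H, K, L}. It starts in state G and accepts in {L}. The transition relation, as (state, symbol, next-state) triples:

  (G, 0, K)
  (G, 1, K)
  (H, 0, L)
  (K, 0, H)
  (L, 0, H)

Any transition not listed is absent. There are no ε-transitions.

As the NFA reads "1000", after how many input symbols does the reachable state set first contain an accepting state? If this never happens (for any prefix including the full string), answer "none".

3

Start in {G}.
Read '1': G→{K}; now {K}.
Read '0': K→{H}; now {H}.
Read '0': H→{L}; now {L}.
None of the earlier sets intersect F, but {L} does.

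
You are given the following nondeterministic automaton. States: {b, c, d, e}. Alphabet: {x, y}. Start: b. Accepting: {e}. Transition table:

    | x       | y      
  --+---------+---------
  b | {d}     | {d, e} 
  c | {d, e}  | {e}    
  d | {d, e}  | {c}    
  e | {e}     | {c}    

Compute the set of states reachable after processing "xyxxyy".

{e}

Start in {b}.
Read 'x': b→{d}; now {d}.
Read 'y': d→{c}; now {c}.
Read 'x': c→{d, e}; now {d, e}.
Read 'x': d→{d, e}, e→{e}; now {d, e}.
Read 'y': d→{c}, e→{c}; now {c}.
Read 'y': c→{e}; now {e}.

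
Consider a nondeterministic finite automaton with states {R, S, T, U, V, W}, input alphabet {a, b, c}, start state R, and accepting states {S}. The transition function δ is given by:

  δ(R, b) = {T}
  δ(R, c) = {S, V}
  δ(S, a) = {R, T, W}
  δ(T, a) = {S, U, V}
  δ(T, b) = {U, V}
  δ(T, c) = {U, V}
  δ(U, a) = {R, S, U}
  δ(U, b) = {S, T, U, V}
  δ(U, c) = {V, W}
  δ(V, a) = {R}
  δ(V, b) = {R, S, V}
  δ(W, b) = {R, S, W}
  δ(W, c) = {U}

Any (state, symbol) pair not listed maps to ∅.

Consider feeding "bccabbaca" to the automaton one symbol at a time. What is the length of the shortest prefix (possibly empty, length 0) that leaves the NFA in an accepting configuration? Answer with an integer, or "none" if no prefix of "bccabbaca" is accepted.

7

Start in {R}.
Read 'b': R→{T}; now {T}.
Read 'c': T→{U, V}; now {U, V}.
Read 'c': U→{V, W}, V→∅; now {V, W}.
Read 'a': V→{R}, W→∅; now {R}.
Read 'b': R→{T}; now {T}.
Read 'b': T→{U, V}; now {U, V}.
Read 'a': U→{R, S, U}, V→{R}; now {R, S, U}.
None of the earlier sets intersect F, but {R, S, U} does.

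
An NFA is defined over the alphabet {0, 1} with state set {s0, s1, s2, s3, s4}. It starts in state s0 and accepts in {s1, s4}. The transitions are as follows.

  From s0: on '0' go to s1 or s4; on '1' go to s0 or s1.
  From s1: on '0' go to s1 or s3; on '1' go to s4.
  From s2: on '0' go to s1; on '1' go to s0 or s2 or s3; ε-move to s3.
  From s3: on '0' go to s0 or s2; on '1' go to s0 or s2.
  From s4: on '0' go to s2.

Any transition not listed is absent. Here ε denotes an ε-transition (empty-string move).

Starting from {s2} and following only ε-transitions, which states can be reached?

Begin with {s2}.
ε-move s2 → s3; add s3.

{s2, s3}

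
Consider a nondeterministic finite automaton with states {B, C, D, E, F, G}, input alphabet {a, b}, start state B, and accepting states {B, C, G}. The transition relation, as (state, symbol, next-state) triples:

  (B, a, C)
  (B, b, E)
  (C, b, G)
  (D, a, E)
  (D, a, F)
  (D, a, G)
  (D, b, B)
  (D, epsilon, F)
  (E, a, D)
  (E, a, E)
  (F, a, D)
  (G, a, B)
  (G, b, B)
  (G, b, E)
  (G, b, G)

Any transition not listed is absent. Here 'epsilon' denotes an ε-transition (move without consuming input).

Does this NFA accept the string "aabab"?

No

Start in {B}.
Read 'a': {B} → {C}.
Read 'a': {C} → ∅.
The set is empty and remains empty for the remaining 3 symbols.
The final set ∅ contains no accepting state.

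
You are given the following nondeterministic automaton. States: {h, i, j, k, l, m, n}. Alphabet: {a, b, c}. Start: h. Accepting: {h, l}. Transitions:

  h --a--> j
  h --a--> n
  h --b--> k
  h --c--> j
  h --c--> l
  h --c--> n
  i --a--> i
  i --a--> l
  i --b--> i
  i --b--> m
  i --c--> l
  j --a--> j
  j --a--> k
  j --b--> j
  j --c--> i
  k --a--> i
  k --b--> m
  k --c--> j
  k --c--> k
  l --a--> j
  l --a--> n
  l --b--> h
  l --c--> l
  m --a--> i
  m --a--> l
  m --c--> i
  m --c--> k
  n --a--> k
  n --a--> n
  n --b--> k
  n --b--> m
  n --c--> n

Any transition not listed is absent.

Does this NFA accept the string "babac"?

Yes

Start in {h}.
Read 'b': h→{k}; now {k}.
Read 'a': k→{i}; now {i}.
Read 'b': i→{i, m}; now {i, m}.
Read 'a': i→{i, l}, m→{i, l}; now {i, l}.
Read 'c': i→{l}, l→{l}; now {l}.
The final set {l} contains the accepting state l.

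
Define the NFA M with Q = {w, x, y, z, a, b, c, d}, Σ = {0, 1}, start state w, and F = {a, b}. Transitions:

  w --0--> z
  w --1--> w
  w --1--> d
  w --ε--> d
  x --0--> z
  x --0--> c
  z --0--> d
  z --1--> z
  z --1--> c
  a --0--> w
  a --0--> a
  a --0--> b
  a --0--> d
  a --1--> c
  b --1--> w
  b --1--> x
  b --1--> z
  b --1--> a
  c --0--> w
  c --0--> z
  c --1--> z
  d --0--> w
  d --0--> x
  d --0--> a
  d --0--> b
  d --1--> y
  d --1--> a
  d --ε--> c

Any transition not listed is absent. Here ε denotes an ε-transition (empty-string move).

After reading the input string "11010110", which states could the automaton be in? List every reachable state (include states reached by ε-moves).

Start: ε-closure({w}) = {w, c, d}.
Read '1': w→{w, d}, c→{z}, d→{y, a}; union {w, y, z, a, d}; ε-closure = {w, y, z, a, c, d}.
Read '1': w→{w, d}, y→∅, z→{z, c}, a→{c}, c→{z}, d→{y, a}; now {w, y, z, a, c, d}.
Read '0': w→{z}, y→∅, z→{d}, a→{w, a, b, d}, c→{w, z}, d→{w, x, a, b}; union {w, x, z, a, b, d}; ε-closure = {w, x, z, a, b, c, d}.
Read '1': w→{w, d}, x→∅, z→{z, c}, a→{c}, b→{w, x, z, a}, c→{z}, d→{y, a}; now {w, x, y, z, a, c, d}.
Read '0': w→{z}, x→{z, c}, y→∅, z→{d}, a→{w, a, b, d}, c→{w, z}, d→{w, x, a, b}; now {w, x, z, a, b, c, d}.
Read '1': w→{w, d}, x→∅, z→{z, c}, a→{c}, b→{w, x, z, a}, c→{z}, d→{y, a}; now {w, x, y, z, a, c, d}.
Read '1': w→{w, d}, x→∅, y→∅, z→{z, c}, a→{c}, c→{z}, d→{y, a}; now {w, y, z, a, c, d}.
Read '0': w→{z}, y→∅, z→{d}, a→{w, a, b, d}, c→{w, z}, d→{w, x, a, b}; union {w, x, z, a, b, d}; ε-closure = {w, x, z, a, b, c, d}.

{w, x, z, a, b, c, d}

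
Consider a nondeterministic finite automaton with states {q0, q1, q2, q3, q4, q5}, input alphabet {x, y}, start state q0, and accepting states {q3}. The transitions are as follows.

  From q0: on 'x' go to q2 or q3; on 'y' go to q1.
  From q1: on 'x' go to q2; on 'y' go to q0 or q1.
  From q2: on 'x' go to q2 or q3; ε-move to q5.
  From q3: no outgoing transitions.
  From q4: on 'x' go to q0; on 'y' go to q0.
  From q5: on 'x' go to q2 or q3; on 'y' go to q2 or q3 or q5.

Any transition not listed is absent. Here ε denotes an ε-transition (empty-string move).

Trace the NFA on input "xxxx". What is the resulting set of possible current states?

{q2, q3, q5}

Start in {q0}.
Read 'x': {q0} → {q2, q3, q5}.
Read 'x': {q2, q3, q5} → {q2, q3, q5}.
Read 'x': {q2, q3, q5} → {q2, q3, q5}.
Read 'x': {q2, q3, q5} → {q2, q3, q5}.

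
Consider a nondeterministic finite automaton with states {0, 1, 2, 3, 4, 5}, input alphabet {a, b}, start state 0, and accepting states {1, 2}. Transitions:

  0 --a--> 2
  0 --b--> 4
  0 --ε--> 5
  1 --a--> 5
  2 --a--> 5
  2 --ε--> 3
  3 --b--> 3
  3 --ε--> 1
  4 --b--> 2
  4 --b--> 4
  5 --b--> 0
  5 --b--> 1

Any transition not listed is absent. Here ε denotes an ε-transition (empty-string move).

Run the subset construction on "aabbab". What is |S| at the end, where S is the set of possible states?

Start: ε-closure({0}) = {0, 5}.
Read 'a': {0, 5} → {1, 2, 3}.
Read 'a': {1, 2, 3} → {5}.
Read 'b': {5} → {0, 1, 5}.
Read 'b': {0, 1, 5} → {0, 1, 4, 5}.
Read 'a': {0, 1, 4, 5} → {1, 2, 3, 5}.
Read 'b': {1, 2, 3, 5} → {0, 1, 3, 5}.
That set has 4 states.

4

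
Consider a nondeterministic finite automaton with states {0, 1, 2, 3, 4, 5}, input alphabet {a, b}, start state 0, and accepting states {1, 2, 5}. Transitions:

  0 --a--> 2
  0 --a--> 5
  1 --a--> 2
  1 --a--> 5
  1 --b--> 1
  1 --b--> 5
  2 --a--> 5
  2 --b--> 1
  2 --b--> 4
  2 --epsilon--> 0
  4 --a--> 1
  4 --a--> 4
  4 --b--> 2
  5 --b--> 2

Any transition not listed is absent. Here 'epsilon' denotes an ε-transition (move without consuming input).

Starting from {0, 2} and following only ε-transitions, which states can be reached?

{0, 2}

Begin with {0, 2}.
No ε-moves leave this set, so the closure equals the set itself.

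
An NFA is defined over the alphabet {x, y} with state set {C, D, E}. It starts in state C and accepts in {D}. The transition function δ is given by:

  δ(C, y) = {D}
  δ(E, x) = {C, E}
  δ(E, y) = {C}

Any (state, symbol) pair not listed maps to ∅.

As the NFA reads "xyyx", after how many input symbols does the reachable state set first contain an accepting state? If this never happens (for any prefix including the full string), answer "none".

none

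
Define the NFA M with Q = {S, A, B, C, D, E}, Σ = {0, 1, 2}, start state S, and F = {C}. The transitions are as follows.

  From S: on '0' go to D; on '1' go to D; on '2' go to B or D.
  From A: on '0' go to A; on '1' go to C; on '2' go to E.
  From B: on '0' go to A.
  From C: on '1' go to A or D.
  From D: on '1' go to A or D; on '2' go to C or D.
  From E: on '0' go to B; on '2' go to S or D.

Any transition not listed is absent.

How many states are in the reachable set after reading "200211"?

Start in {S}.
Read '2': {S} → {B, D}.
Read '0': {B, D} → {A}.
Read '0': {A} → {A}.
Read '2': {A} → {E}.
Read '1': {E} → ∅.
The set is empty and remains empty for the remaining 1 symbol.
That set has 0 states.

0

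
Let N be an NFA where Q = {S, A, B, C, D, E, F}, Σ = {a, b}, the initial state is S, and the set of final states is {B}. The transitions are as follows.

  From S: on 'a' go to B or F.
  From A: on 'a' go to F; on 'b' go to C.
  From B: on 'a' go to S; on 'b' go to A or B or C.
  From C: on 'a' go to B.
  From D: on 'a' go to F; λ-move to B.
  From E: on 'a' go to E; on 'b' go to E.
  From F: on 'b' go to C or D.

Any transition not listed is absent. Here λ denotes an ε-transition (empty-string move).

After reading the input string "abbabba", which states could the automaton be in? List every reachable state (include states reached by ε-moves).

Start in {S}.
Read 'a': S→{B, F}; now {B, F}.
Read 'b': B→{A, B, C}, F→{C, D}; now {A, B, C, D}.
Read 'b': A→{C}, B→{A, B, C}, C→∅, D→∅; now {A, B, C}.
Read 'a': A→{F}, B→{S}, C→{B}; now {S, B, F}.
Read 'b': S→∅, B→{A, B, C}, F→{C, D}; now {A, B, C, D}.
Read 'b': A→{C}, B→{A, B, C}, C→∅, D→∅; now {A, B, C}.
Read 'a': A→{F}, B→{S}, C→{B}; now {S, B, F}.

{S, B, F}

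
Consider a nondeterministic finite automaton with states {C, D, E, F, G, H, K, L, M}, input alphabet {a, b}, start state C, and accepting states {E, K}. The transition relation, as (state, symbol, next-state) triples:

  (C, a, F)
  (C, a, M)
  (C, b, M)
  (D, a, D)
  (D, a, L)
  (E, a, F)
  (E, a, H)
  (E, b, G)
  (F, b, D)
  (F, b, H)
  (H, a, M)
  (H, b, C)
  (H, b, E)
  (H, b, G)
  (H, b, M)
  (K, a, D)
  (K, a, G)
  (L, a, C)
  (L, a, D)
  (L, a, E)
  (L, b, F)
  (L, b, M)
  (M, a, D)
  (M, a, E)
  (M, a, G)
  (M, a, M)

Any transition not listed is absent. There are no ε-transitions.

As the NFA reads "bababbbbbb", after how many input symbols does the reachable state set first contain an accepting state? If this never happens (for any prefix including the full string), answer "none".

2

Start in {C}.
Read 'b': {C} → {M}.
Read 'a': {M} → {D, E, G, M}.
None of the earlier sets intersect F, but {D, E, G, M} does.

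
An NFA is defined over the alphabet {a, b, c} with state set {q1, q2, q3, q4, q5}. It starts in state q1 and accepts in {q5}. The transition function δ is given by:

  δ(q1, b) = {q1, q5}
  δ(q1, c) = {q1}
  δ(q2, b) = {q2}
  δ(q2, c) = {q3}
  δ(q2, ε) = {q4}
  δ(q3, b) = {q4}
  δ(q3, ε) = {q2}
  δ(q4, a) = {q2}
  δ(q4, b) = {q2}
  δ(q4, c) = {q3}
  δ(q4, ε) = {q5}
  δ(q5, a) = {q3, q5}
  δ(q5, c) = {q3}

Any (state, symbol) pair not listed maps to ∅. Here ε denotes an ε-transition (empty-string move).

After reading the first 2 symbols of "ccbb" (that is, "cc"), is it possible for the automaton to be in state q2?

Start in {q1}.
Read 'c': q1→{q1}; now {q1}.
Read 'c': q1→{q1}; now {q1}.
State q2 is not in {q1}.

No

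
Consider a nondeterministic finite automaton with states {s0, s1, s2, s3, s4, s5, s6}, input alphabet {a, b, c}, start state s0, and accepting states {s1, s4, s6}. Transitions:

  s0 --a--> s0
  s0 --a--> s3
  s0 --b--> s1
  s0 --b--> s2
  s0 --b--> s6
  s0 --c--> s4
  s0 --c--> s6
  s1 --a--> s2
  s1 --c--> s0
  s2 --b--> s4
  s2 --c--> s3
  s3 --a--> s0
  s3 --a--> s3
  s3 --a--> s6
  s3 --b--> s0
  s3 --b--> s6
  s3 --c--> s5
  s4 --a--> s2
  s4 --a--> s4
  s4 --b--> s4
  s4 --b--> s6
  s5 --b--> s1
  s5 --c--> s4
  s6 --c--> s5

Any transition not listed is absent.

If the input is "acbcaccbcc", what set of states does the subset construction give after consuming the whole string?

{s4, s6}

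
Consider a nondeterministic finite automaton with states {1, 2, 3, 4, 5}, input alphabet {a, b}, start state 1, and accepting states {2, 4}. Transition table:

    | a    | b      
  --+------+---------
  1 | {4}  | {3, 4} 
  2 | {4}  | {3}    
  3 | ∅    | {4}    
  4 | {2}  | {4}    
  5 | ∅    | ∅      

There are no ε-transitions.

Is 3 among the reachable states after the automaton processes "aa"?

Start in {1}.
Read 'a': {1} → {4}.
Read 'a': {4} → {2}.
State 3 is not in {2}.

No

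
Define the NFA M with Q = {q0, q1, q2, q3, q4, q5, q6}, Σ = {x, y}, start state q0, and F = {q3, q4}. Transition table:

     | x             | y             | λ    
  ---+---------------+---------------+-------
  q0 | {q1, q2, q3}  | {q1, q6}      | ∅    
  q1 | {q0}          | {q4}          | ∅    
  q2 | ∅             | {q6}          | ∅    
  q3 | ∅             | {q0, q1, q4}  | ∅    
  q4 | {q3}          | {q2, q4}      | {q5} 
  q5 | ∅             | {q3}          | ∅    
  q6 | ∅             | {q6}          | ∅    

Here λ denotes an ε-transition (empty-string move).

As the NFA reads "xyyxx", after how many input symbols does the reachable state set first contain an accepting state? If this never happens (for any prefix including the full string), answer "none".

1

Start in {q0}.
Read 'x': {q0} → {q1, q2, q3}.
None of the earlier sets intersect F, but {q1, q2, q3} does.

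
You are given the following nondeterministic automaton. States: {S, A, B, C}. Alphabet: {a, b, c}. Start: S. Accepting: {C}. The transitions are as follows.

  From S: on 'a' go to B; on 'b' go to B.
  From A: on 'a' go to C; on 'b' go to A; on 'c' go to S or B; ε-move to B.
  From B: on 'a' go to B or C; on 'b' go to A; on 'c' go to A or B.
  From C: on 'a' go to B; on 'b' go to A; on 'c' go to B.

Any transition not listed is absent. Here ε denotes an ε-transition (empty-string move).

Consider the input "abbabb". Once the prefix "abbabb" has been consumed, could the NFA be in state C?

Start in {S}.
Read 'a': S→{B}; now {B}.
Read 'b': B→{A}; union {A}; ε-closure = {A, B}.
Read 'b': A→{A}, B→{A}; union {A}; ε-closure = {A, B}.
Read 'a': A→{C}, B→{B, C}; now {B, C}.
Read 'b': B→{A}, C→{A}; union {A}; ε-closure = {A, B}.
Read 'b': A→{A}, B→{A}; union {A}; ε-closure = {A, B}.
State C is not in {A, B}.

No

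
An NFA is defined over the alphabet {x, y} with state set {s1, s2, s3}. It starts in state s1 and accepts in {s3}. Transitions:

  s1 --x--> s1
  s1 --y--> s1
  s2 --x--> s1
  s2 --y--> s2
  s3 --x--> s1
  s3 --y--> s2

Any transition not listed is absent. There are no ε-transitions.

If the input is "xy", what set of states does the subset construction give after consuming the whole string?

{s1}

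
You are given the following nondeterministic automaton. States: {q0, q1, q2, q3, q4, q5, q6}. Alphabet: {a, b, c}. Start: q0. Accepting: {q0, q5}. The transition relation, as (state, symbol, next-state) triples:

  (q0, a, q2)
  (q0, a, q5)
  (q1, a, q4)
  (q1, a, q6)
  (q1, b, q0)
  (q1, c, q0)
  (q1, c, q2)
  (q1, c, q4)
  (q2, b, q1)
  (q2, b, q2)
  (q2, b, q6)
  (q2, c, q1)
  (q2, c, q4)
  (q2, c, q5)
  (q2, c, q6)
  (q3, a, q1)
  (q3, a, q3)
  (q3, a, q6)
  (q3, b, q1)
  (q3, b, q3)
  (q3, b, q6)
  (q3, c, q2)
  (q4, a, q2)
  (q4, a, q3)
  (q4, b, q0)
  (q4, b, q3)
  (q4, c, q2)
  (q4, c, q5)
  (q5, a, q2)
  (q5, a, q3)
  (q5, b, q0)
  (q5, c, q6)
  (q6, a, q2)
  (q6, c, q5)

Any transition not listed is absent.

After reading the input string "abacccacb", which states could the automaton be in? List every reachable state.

Start in {q0}.
Read 'a': {q0} → {q2, q5}.
Read 'b': {q2, q5} → {q0, q1, q2, q6}.
Read 'a': {q0, q1, q2, q6} → {q2, q4, q5, q6}.
Read 'c': {q2, q4, q5, q6} → {q1, q2, q4, q5, q6}.
Read 'c': {q1, q2, q4, q5, q6} → {q0, q1, q2, q4, q5, q6}.
Read 'c': {q0, q1, q2, q4, q5, q6} → {q0, q1, q2, q4, q5, q6}.
Read 'a': {q0, q1, q2, q4, q5, q6} → {q2, q3, q4, q5, q6}.
Read 'c': {q2, q3, q4, q5, q6} → {q1, q2, q4, q5, q6}.
Read 'b': {q1, q2, q4, q5, q6} → {q0, q1, q2, q3, q6}.

{q0, q1, q2, q3, q6}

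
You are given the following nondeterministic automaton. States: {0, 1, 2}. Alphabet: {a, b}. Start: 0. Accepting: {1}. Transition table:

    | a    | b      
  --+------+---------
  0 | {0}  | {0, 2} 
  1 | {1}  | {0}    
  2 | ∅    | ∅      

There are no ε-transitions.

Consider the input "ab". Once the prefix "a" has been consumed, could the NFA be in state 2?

No

Start in {0}.
Read 'a': 0→{0}; now {0}.
State 2 is not in {0}.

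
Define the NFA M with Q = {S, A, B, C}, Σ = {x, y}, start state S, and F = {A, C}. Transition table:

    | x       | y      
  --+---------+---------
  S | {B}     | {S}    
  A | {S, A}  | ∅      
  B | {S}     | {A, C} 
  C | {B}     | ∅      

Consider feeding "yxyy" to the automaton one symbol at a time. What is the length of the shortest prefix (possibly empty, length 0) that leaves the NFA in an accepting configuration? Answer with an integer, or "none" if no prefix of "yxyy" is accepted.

Start in {S}.
Read 'y': S→{S}; now {S}.
Read 'x': S→{B}; now {B}.
Read 'y': B→{A, C}; now {A, C}.
None of the earlier sets intersect F, but {A, C} does.

3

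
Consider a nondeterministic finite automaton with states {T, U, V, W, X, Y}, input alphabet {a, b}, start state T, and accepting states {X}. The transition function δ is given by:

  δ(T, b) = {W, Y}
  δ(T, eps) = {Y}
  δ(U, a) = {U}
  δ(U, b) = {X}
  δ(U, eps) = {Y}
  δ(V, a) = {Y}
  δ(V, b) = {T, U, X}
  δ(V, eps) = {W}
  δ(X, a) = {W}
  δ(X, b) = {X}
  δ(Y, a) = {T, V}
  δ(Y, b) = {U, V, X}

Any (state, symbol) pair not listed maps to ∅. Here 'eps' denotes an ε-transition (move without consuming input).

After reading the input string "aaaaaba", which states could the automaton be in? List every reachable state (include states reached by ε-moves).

Start: ε-closure({T}) = {T, Y}.
Read 'a': {T, Y} → {T, V, W, Y}.
Read 'a': {T, V, W, Y} → {T, V, W, Y}.
Read 'a': {T, V, W, Y} → {T, V, W, Y}.
Read 'a': {T, V, W, Y} → {T, V, W, Y}.
Read 'a': {T, V, W, Y} → {T, V, W, Y}.
Read 'b': {T, V, W, Y} → {T, U, V, W, X, Y}.
Read 'a': {T, U, V, W, X, Y} → {T, U, V, W, Y}.

{T, U, V, W, Y}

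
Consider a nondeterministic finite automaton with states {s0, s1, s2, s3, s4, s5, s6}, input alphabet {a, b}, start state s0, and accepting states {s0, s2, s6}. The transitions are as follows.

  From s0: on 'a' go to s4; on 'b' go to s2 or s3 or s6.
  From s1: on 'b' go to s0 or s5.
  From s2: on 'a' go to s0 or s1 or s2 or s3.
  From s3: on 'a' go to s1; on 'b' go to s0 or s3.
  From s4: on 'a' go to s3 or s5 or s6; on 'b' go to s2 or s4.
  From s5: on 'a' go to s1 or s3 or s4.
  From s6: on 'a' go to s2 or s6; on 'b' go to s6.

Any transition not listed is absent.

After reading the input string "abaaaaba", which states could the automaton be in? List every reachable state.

{s0, s1, s2, s3, s4, s5, s6}

Start in {s0}.
Read 'a': {s0} → {s4}.
Read 'b': {s4} → {s2, s4}.
Read 'a': {s2, s4} → {s0, s1, s2, s3, s5, s6}.
Read 'a': {s0, s1, s2, s3, s5, s6} → {s0, s1, s2, s3, s4, s6}.
Read 'a': {s0, s1, s2, s3, s4, s6} → {s0, s1, s2, s3, s4, s5, s6}.
Read 'a': {s0, s1, s2, s3, s4, s5, s6} → {s0, s1, s2, s3, s4, s5, s6}.
Read 'b': {s0, s1, s2, s3, s4, s5, s6} → {s0, s2, s3, s4, s5, s6}.
Read 'a': {s0, s2, s3, s4, s5, s6} → {s0, s1, s2, s3, s4, s5, s6}.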